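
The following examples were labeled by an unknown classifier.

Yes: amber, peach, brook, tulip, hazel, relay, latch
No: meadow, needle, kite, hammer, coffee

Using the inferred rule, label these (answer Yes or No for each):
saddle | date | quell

No, No, Yes

All 'Yes' examples share one property — odd length — and every 'No' example lacks it.
saddle → length 6 → No. date → length 4 → No. quell → length 5 → Yes.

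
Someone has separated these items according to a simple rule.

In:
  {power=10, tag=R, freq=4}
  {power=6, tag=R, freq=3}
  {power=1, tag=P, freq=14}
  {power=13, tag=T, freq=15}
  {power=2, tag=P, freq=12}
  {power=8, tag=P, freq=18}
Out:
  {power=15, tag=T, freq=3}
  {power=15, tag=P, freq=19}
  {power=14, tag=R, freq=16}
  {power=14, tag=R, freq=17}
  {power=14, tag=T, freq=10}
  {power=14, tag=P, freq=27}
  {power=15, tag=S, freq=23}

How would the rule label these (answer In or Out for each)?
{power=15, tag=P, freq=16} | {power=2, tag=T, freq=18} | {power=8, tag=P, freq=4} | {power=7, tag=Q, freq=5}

The simplest hypothesis consistent with all the labels is: power ≤ 13.
{power=15, tag=P, freq=16}: power = 15 — fails this test, so Out. {power=2, tag=T, freq=18}: power = 2 — passes, so In. {power=8, tag=P, freq=4}: power = 8 — passes, so In. {power=7, tag=Q, freq=5}: power = 7 — passes, so In.

Out, In, In, In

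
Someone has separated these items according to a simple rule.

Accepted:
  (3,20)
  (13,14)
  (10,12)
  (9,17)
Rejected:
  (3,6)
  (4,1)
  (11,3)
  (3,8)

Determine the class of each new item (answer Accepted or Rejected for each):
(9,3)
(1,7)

Rejected, Rejected

The common property of the 'Accepted' items is: sum ≥ 22. No 'Rejected' item has it.
(9,3): 9+3 = 12 — doesn't match, so Rejected. (1,7): 1+7 = 8 — doesn't match, so Rejected.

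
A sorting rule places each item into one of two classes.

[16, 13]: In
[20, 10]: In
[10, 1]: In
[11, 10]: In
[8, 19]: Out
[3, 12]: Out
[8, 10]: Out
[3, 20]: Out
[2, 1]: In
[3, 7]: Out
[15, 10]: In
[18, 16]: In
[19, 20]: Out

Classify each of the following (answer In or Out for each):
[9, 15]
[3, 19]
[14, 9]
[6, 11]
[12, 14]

The simplest hypothesis consistent with all the labels is: first > second.
Out: [9, 15], since 9 < 15. Out: [3, 19], since 3 < 19. In: [14, 9], since 14 > 9. Out: [6, 11], since 6 < 11. Out: [12, 14], since 12 < 14.

Out, Out, In, Out, Out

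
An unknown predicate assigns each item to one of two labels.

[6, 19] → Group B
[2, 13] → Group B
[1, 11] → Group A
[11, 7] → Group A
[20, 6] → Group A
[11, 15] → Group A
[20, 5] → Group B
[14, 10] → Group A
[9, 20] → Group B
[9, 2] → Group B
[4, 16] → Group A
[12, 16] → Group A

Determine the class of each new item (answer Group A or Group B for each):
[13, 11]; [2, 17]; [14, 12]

'Group A' ⟺ sum is even.

Group A, Group B, Group A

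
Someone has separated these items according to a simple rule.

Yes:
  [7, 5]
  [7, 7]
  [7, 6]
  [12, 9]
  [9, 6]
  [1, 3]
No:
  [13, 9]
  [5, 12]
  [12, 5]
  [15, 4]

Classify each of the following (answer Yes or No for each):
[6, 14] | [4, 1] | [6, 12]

No, Yes, No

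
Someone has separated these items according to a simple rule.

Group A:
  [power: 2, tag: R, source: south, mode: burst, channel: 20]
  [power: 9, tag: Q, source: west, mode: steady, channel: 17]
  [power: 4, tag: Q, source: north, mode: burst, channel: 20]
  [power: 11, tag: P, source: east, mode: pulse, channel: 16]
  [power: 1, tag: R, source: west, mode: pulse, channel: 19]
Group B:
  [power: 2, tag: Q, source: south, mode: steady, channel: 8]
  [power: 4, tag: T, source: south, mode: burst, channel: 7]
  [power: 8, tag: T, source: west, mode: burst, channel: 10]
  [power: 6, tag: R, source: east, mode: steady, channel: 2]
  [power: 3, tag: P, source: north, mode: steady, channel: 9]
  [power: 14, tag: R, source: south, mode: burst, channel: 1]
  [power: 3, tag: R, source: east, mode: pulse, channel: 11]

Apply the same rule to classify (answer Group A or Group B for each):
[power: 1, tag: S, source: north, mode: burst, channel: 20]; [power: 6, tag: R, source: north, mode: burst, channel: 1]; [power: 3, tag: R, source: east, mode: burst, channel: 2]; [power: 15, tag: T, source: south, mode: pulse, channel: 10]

The pattern is that an item is 'Group A' exactly when: channel ≥ 16.
[power: 1, tag: S, source: north, mode: burst, channel: 20] — channel = 20, hence Group A. [power: 6, tag: R, source: north, mode: burst, channel: 1] — channel = 1, hence Group B. [power: 3, tag: R, source: east, mode: burst, channel: 2] — channel = 2, hence Group B. [power: 15, tag: T, source: south, mode: pulse, channel: 10] — channel = 10, hence Group B.

Group A, Group B, Group B, Group B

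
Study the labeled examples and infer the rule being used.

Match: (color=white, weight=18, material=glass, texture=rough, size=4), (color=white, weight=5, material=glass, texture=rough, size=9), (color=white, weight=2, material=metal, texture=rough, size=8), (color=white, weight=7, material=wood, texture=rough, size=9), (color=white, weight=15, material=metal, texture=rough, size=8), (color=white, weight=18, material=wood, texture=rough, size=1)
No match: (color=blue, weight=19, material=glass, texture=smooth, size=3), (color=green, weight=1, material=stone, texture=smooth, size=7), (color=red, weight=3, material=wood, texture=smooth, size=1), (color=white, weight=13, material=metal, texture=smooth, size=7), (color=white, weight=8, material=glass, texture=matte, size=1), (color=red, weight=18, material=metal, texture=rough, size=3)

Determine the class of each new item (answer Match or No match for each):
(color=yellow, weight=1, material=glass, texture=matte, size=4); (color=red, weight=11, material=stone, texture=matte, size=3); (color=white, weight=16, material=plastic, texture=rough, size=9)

No match, No match, Match

Rule: color is white AND texture is rough. This holds for each 'Match' example and fails for each 'No match' one.
(color=yellow, weight=1, material=glass, texture=matte, size=4): No match (color is yellow, texture is matte).
(color=red, weight=11, material=stone, texture=matte, size=3): No match (color is red, texture is matte).
(color=white, weight=16, material=plastic, texture=rough, size=9): Match (color is white, texture is rough).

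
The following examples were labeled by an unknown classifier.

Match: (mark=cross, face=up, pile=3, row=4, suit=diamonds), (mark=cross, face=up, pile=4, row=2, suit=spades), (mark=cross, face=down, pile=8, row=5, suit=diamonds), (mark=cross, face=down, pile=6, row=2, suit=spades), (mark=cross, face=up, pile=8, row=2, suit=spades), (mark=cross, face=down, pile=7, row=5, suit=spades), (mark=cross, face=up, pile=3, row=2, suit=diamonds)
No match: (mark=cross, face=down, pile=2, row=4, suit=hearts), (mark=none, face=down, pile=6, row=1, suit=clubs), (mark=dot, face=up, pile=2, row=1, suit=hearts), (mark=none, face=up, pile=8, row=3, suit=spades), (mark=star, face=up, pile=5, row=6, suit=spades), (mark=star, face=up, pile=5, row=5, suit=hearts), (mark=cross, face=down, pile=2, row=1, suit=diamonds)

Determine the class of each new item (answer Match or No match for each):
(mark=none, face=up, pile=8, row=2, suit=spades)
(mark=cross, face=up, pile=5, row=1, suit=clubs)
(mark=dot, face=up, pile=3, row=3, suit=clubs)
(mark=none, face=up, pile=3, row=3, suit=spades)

No match, Match, No match, No match

One predicate separates the groups cleanly: mark is cross AND pile ≥ 3.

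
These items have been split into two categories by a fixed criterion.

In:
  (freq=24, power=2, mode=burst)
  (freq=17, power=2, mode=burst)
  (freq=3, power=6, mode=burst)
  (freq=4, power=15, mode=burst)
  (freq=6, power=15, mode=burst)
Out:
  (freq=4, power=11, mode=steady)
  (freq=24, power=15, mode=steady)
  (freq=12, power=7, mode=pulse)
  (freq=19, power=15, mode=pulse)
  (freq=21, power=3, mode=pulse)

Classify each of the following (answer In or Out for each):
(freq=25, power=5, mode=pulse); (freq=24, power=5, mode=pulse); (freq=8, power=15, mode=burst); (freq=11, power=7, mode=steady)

Every 'In' example satisfies: mode is burst. None of the 'Out' examples do.
(freq=25, power=5, mode=pulse) → mode is pulse → Out.
(freq=24, power=5, mode=pulse) → mode is pulse → Out.
(freq=8, power=15, mode=burst) → mode is burst → In.
(freq=11, power=7, mode=steady) → mode is steady → Out.

Out, Out, In, Out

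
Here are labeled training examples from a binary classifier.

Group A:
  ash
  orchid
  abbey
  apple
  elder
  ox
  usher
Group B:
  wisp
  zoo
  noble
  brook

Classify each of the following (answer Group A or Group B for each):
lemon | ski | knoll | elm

Rule: starts with a vowel. This holds for each 'Group A' example and fails for each 'Group B' one.

Group B, Group B, Group B, Group A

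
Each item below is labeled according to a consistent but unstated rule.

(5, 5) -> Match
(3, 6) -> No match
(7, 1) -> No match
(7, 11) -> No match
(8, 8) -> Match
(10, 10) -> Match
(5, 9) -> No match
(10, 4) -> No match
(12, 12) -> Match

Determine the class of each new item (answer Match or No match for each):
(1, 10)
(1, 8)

The rule appears to be: first = second.
(1, 10) — 1 < 10, hence No match.
(1, 8) — 1 < 8, hence No match.

No match, No match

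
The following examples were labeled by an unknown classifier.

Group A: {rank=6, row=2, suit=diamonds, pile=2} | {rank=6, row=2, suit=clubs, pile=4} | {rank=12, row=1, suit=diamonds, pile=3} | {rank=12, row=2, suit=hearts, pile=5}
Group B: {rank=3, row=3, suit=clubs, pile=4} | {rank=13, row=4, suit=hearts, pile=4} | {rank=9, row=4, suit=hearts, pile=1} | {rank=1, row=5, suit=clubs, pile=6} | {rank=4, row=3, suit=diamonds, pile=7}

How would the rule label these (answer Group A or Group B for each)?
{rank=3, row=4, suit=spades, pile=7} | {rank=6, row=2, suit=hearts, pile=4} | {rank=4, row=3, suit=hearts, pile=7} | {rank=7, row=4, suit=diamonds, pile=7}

The classifier is using: row ≤ 2.
{rank=3, row=4, suit=spades, pile=7}: Group B (row = 4).
{rank=6, row=2, suit=hearts, pile=4}: Group A (row = 2).
{rank=4, row=3, suit=hearts, pile=7}: Group B (row = 3).
{rank=7, row=4, suit=diamonds, pile=7}: Group B (row = 4).

Group B, Group A, Group B, Group B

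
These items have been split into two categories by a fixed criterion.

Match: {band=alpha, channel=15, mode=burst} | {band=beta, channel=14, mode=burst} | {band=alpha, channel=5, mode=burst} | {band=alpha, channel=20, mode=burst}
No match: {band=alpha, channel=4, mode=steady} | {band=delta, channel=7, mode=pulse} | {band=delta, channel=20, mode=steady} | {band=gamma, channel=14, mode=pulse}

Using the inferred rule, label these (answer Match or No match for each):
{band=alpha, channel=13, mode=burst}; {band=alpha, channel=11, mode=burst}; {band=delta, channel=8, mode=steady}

Match, Match, No match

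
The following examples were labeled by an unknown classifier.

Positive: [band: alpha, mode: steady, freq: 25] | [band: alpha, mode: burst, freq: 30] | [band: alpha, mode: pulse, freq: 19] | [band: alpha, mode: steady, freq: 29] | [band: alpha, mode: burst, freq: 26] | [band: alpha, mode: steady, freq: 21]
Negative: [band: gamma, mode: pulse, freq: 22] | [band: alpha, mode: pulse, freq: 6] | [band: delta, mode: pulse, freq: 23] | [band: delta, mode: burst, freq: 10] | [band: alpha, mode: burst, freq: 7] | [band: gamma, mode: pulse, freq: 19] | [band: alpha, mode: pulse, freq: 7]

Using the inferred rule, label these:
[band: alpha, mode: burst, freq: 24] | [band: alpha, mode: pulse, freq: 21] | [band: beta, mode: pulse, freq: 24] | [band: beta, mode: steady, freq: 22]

Positive, Positive, Negative, Negative

'Positive' ⟺ band is alpha AND freq ≥ 10.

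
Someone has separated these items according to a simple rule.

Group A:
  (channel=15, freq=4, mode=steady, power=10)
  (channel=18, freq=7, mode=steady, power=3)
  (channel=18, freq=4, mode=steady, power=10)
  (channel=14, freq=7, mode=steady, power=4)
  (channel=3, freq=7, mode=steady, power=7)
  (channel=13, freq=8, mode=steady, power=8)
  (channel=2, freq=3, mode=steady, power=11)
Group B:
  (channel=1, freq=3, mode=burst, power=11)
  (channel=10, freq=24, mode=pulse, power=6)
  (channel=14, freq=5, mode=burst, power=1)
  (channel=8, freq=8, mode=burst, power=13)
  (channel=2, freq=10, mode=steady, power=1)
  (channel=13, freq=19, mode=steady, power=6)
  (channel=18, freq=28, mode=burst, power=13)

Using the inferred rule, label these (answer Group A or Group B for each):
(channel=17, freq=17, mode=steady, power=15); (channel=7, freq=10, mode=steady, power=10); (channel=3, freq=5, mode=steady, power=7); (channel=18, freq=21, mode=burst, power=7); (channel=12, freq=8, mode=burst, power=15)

Group B, Group B, Group A, Group B, Group B

The rule appears to be: mode is steady AND freq ≤ 8.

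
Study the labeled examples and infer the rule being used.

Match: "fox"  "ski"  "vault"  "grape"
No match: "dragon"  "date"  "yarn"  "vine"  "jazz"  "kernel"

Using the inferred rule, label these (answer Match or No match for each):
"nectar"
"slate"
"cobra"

No match, Match, Match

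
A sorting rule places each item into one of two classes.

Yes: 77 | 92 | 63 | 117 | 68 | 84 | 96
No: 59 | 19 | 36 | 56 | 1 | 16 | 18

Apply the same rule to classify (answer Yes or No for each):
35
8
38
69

No, No, No, Yes

One predicate separates the groups cleanly: at least 63.
No: 35, since 35 < 63.
No: 8, since 8 < 63.
No: 38, since 38 < 63.
Yes: 69, since 69 ≥ 63.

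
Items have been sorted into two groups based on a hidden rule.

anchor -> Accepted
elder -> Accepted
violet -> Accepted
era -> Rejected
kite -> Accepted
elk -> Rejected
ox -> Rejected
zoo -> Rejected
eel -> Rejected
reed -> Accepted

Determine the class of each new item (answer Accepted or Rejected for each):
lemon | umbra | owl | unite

The simplest hypothesis consistent with all the labels is: length ≥ 4.
Accepted: lemon, since length 5.
Accepted: umbra, since length 5.
Rejected: owl, since length 3.
Accepted: unite, since length 5.

Accepted, Accepted, Rejected, Accepted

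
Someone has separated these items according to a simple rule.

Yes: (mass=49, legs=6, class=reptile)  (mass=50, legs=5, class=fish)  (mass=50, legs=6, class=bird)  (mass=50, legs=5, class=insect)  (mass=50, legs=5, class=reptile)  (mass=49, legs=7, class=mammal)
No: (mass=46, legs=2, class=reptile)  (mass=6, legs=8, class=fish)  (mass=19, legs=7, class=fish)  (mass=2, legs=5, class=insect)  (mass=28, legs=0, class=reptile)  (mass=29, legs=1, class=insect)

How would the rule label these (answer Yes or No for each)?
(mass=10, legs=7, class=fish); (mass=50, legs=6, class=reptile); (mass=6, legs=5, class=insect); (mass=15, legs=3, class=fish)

No, Yes, No, No

Rule: mass ≥ 49. This holds for each 'Yes' example and fails for each 'No' one.
(mass=10, legs=7, class=fish) → mass = 10 → No.
(mass=50, legs=6, class=reptile) → mass = 50 → Yes.
(mass=6, legs=5, class=insect) → mass = 6 → No.
(mass=15, legs=3, class=fish) → mass = 15 → No.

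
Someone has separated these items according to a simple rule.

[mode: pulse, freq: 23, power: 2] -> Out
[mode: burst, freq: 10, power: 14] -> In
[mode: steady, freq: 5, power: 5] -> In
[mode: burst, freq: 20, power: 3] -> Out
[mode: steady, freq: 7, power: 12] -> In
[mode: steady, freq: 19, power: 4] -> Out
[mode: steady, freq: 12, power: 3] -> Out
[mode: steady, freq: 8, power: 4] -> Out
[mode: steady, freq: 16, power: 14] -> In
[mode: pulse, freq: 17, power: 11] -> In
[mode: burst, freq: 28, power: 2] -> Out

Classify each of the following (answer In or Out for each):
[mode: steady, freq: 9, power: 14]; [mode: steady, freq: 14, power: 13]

In, In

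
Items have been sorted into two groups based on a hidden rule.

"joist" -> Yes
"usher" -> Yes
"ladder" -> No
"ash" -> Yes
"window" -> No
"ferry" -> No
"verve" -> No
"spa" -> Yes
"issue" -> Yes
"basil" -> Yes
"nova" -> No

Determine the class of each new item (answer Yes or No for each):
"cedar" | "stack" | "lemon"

No, Yes, No

'Yes' ⟺ contains 's'.
"cedar" → no 's' → No. "stack" → has 's' → Yes. "lemon" → no 's' → No.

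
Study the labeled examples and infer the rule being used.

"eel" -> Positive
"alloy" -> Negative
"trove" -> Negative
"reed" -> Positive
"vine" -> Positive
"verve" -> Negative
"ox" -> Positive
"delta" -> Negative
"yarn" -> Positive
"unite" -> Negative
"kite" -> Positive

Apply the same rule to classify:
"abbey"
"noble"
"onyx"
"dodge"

Negative, Negative, Positive, Negative

Every 'Positive' example satisfies: length ≤ 4. None of the 'Negative' examples do.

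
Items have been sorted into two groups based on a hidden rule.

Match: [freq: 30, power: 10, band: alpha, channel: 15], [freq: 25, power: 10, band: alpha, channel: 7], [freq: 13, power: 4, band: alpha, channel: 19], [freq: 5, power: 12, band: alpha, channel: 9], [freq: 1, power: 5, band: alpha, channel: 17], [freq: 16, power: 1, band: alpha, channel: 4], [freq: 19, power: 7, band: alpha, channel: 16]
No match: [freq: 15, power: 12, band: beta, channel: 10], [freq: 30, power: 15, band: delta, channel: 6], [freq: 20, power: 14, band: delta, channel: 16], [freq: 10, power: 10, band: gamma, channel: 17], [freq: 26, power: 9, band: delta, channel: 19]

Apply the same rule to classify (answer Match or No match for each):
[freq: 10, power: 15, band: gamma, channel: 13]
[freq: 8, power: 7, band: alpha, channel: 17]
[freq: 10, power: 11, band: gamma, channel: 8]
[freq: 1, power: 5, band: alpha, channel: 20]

No match, Match, No match, Match

One predicate separates the groups cleanly: band is alpha.
[freq: 10, power: 15, band: gamma, channel: 13] — band is gamma, hence No match. [freq: 8, power: 7, band: alpha, channel: 17] — band is alpha, hence Match. [freq: 10, power: 11, band: gamma, channel: 8] — band is gamma, hence No match. [freq: 1, power: 5, band: alpha, channel: 20] — band is alpha, hence Match.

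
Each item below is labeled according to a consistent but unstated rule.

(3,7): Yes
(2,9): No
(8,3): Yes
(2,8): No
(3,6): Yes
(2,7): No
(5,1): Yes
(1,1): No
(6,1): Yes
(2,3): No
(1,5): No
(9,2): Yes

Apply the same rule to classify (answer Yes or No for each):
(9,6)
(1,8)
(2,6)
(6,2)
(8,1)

Yes, No, No, Yes, Yes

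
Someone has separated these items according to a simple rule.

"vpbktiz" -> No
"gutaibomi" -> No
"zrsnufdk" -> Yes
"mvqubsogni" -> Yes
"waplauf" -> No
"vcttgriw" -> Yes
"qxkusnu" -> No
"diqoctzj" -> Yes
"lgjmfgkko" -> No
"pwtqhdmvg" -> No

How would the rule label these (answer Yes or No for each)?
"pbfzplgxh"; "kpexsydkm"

No, No

The common property of the 'Yes' items is: even length. No 'No' item has it.
"pbfzplgxh": length 9, fails the rule → No.
"kpexsydkm": length 9, fails the rule → No.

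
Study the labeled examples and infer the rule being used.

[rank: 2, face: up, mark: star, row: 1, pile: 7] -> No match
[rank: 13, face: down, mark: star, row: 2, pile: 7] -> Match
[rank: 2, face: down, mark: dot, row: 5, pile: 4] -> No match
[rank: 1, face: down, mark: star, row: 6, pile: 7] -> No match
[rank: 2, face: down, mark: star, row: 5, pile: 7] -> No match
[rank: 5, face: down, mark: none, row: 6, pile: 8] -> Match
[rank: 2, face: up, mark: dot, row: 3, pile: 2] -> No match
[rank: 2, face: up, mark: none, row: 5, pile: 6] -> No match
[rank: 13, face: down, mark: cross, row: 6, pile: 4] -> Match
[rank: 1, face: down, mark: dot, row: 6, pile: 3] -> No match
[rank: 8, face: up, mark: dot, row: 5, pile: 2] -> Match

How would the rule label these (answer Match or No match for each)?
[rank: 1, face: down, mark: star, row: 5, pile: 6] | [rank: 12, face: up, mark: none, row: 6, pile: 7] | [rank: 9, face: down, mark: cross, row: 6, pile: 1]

No match, Match, Match

One predicate separates the groups cleanly: rank ≥ 5.
[rank: 1, face: down, mark: star, row: 5, pile: 6]: rank = 1 — does not satisfy this, so No match. [rank: 12, face: up, mark: none, row: 6, pile: 7]: rank = 12 — meets the rule, so Match. [rank: 9, face: down, mark: cross, row: 6, pile: 1]: rank = 9 — meets the rule, so Match.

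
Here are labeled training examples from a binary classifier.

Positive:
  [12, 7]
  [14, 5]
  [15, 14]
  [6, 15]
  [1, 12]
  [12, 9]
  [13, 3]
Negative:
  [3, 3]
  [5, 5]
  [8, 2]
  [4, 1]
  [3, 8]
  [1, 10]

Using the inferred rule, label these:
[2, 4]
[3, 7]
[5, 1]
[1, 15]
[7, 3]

Negative, Negative, Negative, Positive, Negative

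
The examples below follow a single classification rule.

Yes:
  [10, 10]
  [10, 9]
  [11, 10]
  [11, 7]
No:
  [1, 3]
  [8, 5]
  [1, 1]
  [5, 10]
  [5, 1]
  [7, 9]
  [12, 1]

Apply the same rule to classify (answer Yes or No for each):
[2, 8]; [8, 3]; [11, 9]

The pattern is that an item is 'Yes' exactly when: sum ≥ 18.
[2, 8] → 2+8 = 10 → No.
[8, 3] → 8+3 = 11 → No.
[11, 9] → 11+9 = 20 → Yes.

No, No, Yes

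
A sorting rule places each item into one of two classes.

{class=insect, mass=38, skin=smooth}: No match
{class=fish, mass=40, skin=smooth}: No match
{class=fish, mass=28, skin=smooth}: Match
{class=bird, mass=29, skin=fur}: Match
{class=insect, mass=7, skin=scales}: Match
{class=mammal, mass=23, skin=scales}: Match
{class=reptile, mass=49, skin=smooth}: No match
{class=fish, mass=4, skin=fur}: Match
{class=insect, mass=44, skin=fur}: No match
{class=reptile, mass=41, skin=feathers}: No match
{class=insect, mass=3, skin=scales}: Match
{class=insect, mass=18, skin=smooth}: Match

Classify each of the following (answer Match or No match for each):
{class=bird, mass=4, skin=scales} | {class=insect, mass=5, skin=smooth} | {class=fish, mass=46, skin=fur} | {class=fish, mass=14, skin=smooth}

The pattern is that an item is 'Match' exactly when: mass ≤ 29.
{class=bird, mass=4, skin=scales} — mass = 4, hence Match. {class=insect, mass=5, skin=smooth} — mass = 5, hence Match. {class=fish, mass=46, skin=fur} — mass = 46, hence No match. {class=fish, mass=14, skin=smooth} — mass = 14, hence Match.

Match, Match, No match, Match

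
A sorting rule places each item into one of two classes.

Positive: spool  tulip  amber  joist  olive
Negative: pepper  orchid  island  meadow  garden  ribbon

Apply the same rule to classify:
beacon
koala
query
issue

Negative, Positive, Positive, Positive

A rule that fits every label: odd length — true of each 'Positive' example, false of each 'Negative' one.
Negative: beacon, since length 6. Positive: koala, since length 5. Positive: query, since length 5. Positive: issue, since length 5.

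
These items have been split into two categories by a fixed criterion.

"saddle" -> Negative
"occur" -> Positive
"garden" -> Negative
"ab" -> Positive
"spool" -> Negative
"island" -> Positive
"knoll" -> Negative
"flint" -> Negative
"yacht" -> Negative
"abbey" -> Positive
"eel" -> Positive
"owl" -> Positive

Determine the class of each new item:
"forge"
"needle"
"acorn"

Comparing the two groups points to one rule — starts with a vowel.
Negative: "forge", since starts with 'f'. Negative: "needle", since starts with 'n'. Positive: "acorn", since starts with 'a'.

Negative, Negative, Positive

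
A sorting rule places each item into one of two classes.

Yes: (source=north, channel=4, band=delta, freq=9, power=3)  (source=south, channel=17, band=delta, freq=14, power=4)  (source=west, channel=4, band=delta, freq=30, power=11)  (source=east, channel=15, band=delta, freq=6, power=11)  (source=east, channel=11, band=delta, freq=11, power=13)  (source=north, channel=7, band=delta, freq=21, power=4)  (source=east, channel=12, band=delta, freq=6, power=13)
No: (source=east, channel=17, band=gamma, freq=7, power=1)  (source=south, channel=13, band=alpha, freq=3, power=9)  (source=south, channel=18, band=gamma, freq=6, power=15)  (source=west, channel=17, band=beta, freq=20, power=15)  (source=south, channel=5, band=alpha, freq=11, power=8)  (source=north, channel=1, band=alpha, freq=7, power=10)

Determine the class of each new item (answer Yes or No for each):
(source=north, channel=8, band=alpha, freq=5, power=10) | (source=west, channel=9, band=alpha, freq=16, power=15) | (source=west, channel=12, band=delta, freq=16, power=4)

No, No, Yes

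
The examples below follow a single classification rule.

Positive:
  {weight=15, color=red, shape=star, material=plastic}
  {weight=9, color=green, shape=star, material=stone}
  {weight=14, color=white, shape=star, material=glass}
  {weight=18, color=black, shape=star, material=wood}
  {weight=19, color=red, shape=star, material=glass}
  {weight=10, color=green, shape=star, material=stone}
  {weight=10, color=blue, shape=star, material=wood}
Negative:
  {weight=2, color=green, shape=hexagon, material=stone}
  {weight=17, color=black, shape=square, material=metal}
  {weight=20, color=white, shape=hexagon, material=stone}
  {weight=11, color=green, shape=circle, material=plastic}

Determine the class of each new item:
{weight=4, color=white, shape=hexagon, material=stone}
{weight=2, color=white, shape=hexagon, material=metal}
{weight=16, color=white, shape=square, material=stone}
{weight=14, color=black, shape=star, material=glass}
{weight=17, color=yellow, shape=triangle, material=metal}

The distinguishing property — shape is star — holds for all the 'Positive' cases and none of the 'Negative' cases.
{weight=4, color=white, shape=hexagon, material=stone}: shape is hexagon, does not fit → Negative. {weight=2, color=white, shape=hexagon, material=metal}: shape is hexagon, does not fit → Negative. {weight=16, color=white, shape=square, material=stone}: shape is square, does not fit → Negative. {weight=14, color=black, shape=star, material=glass}: shape is star, checks out → Positive. {weight=17, color=yellow, shape=triangle, material=metal}: shape is triangle, does not fit → Negative.

Negative, Negative, Negative, Positive, Negative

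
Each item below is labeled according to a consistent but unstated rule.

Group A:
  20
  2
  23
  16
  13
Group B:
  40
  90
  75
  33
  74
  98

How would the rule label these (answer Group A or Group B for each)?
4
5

Group A, Group A

One predicate separates the groups cleanly: at most 23.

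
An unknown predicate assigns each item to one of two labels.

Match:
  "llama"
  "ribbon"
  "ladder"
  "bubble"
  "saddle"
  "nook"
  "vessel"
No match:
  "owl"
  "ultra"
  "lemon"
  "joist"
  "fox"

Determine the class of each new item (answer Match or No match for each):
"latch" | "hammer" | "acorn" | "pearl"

No match, Match, No match, No match

All 'Match' examples share one property — has a double letter — and every 'No match' example lacks it.
"latch": no doubled letter — does not fit, so No match.
"hammer": 'mm' doubled — checks out, so Match.
"acorn": no doubled letter — does not fit, so No match.
"pearl": no doubled letter — does not fit, so No match.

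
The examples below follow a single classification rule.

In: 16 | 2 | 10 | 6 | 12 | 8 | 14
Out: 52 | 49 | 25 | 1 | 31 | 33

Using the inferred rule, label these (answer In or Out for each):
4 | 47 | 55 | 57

Rule: even AND at most 16. This holds for each 'In' example and fails for each 'Out' one.
In: 4, since 4 is even, 4 ≤ 16. Out: 47, since 47 is odd, 47 > 16. Out: 55, since 55 is odd, 55 > 16. Out: 57, since 57 is odd, 57 > 16.

In, Out, Out, Out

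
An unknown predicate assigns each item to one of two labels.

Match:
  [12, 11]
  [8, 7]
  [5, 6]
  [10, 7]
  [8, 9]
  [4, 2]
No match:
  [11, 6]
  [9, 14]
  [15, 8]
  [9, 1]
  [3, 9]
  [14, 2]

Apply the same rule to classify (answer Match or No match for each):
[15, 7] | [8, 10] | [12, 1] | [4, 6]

No match, Match, No match, Match

The rule appears to be: |first − second| ≤ 3.
No match: [15, 7], since |15−7| = 8. Match: [8, 10], since |8−10| = 2. No match: [12, 1], since |12−1| = 11. Match: [4, 6], since |4−6| = 2.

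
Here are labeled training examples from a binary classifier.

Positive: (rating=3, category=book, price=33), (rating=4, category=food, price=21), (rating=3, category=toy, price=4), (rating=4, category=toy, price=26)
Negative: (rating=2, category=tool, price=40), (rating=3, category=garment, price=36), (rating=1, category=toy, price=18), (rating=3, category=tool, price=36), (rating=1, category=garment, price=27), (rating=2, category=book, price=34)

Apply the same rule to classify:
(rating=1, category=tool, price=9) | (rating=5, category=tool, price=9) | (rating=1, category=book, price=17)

Negative, Positive, Negative

A rule that fits every label: price ≤ 33 AND rating ≥ 2 — true of each 'Positive' example, false of each 'Negative' one.
(rating=1, category=tool, price=9) — price = 9, rating = 1, hence Negative.
(rating=5, category=tool, price=9) — price = 9, rating = 5, hence Positive.
(rating=1, category=book, price=17) — price = 17, rating = 1, hence Negative.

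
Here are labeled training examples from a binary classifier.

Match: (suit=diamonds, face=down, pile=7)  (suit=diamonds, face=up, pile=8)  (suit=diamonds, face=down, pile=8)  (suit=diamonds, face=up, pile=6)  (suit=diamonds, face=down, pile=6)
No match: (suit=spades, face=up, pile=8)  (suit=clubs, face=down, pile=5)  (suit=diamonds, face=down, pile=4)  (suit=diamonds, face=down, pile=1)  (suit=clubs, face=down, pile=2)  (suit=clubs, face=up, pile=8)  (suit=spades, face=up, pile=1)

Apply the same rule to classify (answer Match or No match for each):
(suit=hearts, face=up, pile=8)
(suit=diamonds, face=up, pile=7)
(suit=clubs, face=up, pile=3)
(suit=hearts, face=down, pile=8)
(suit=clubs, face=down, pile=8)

A rule that fits every label: suit is diamonds AND pile ≥ 5 — true of each 'Match' example, false of each 'No match' one.
(suit=hearts, face=up, pile=8): suit is hearts, pile = 8 — doesn't qualify, so No match.
(suit=diamonds, face=up, pile=7): suit is diamonds, pile = 7 — meets the rule, so Match.
(suit=clubs, face=up, pile=3): suit is clubs, pile = 3 — doesn't qualify, so No match.
(suit=hearts, face=down, pile=8): suit is hearts, pile = 8 — doesn't qualify, so No match.
(suit=clubs, face=down, pile=8): suit is clubs, pile = 8 — doesn't qualify, so No match.

No match, Match, No match, No match, No match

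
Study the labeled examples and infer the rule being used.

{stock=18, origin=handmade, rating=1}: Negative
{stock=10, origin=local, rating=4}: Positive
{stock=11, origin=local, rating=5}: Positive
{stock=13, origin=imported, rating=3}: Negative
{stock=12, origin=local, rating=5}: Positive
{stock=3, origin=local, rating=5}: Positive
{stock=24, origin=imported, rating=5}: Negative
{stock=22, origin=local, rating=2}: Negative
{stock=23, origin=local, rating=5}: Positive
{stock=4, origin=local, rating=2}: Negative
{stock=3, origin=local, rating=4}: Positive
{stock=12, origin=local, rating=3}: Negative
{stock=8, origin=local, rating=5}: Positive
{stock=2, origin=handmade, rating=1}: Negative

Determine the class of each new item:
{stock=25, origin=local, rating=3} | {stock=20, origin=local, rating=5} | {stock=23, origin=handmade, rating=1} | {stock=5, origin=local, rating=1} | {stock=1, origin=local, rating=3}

Negative, Positive, Negative, Negative, Negative

The pattern is that an item is 'Positive' exactly when: origin is local AND rating ≥ 4.
{stock=25, origin=local, rating=3}: Negative (origin is local, rating = 3). {stock=20, origin=local, rating=5}: Positive (origin is local, rating = 5). {stock=23, origin=handmade, rating=1}: Negative (origin is handmade, rating = 1). {stock=5, origin=local, rating=1}: Negative (origin is local, rating = 1). {stock=1, origin=local, rating=3}: Negative (origin is local, rating = 3).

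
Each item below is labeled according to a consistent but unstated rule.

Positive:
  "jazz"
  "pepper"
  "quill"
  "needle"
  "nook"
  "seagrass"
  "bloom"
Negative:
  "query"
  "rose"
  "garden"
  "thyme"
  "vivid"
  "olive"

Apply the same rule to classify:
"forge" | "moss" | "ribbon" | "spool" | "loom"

Negative, Positive, Positive, Positive, Positive

The pattern is that an item is 'Positive' exactly when: has a double letter.
"forge" — no doubled letter, hence Negative. "moss" — 'ss' doubled, hence Positive. "ribbon" — 'bb' doubled, hence Positive. "spool" — 'oo' doubled, hence Positive. "loom" — 'oo' doubled, hence Positive.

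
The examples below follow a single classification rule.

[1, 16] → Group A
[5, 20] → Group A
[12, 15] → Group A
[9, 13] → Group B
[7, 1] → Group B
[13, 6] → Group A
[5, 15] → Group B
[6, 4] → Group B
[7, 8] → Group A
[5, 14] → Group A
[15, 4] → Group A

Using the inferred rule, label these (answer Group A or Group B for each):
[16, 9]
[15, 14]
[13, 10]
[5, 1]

The classifier is using: sum is odd.

Group A, Group A, Group A, Group B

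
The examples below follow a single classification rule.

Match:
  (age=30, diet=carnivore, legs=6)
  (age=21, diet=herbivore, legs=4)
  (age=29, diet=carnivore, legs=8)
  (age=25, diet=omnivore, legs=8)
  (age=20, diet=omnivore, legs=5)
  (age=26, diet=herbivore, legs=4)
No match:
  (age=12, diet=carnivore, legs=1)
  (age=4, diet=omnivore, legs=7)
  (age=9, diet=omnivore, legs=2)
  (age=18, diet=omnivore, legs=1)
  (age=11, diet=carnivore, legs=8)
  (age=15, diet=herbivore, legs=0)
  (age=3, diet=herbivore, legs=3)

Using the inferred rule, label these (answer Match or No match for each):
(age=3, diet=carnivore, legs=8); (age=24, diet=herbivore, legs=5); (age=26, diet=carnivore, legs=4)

The rule appears to be: age ≥ 20.
(age=3, diet=carnivore, legs=8) → age = 3 → No match. (age=24, diet=herbivore, legs=5) → age = 24 → Match. (age=26, diet=carnivore, legs=4) → age = 26 → Match.

No match, Match, Match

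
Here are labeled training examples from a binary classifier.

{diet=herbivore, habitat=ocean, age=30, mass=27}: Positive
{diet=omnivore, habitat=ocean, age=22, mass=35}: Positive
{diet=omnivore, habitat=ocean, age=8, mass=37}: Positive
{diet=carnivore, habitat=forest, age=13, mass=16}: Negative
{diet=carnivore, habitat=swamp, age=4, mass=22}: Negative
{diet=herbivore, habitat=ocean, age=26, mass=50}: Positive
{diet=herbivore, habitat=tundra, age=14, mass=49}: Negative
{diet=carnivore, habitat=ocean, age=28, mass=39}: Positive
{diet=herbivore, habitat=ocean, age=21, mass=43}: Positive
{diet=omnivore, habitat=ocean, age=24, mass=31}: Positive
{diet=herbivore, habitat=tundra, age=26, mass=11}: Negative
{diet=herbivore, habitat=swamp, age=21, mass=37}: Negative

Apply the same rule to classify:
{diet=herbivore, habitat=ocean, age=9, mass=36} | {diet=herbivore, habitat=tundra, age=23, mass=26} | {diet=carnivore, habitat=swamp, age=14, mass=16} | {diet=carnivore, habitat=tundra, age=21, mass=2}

Positive, Negative, Negative, Negative

Comparing the two groups points to one rule — habitat is ocean.
{diet=herbivore, habitat=ocean, age=9, mass=36}: habitat is ocean, fits → Positive.
{diet=herbivore, habitat=tundra, age=23, mass=26}: habitat is tundra, fails this test → Negative.
{diet=carnivore, habitat=swamp, age=14, mass=16}: habitat is swamp, fails this test → Negative.
{diet=carnivore, habitat=tundra, age=21, mass=2}: habitat is tundra, fails this test → Negative.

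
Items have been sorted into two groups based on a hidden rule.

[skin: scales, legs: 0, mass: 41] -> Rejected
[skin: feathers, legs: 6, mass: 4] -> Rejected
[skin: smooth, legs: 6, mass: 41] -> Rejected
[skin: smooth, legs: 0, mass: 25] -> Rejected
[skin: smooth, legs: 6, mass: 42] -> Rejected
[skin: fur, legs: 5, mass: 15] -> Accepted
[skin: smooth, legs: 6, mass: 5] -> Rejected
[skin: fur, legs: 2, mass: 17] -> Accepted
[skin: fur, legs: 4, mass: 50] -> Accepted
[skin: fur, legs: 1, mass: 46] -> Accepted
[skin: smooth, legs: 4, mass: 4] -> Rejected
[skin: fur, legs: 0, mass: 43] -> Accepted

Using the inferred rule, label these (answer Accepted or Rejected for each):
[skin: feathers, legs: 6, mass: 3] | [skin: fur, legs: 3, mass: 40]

'Accepted' ⟺ skin is fur.
[skin: feathers, legs: 6, mass: 3] — skin is feathers, hence Rejected. [skin: fur, legs: 3, mass: 40] — skin is fur, hence Accepted.

Rejected, Accepted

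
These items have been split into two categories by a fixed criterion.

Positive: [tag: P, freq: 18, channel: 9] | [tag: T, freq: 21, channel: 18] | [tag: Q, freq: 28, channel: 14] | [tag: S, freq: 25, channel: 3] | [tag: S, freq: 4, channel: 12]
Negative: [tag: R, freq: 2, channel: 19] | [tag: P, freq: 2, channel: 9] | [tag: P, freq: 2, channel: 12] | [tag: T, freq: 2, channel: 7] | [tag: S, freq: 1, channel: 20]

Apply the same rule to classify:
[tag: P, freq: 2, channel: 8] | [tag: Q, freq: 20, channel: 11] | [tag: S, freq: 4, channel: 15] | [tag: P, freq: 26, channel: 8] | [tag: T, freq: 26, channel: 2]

Rule: freq ≥ 4. This holds for each 'Positive' example and fails for each 'Negative' one.

Negative, Positive, Positive, Positive, Positive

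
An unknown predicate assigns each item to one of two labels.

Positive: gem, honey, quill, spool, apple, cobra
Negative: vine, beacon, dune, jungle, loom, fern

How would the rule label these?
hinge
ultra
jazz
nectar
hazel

All 'Positive' examples share one property — odd length — and every 'Negative' example lacks it.
hinge — length 5, hence Positive. ultra — length 5, hence Positive. jazz — length 4, hence Negative. nectar — length 6, hence Negative. hazel — length 5, hence Positive.

Positive, Positive, Negative, Negative, Positive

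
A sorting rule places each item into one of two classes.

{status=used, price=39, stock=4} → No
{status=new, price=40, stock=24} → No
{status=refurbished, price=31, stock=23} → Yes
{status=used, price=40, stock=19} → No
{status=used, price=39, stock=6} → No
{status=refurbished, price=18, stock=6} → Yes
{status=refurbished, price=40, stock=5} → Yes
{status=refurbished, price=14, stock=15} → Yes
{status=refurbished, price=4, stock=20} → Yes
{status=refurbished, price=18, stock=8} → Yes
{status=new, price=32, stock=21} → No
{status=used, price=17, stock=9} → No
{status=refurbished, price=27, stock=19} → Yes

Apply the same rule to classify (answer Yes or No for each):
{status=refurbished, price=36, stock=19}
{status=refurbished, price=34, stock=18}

The simplest hypothesis consistent with all the labels is: status is refurbished.

Yes, Yes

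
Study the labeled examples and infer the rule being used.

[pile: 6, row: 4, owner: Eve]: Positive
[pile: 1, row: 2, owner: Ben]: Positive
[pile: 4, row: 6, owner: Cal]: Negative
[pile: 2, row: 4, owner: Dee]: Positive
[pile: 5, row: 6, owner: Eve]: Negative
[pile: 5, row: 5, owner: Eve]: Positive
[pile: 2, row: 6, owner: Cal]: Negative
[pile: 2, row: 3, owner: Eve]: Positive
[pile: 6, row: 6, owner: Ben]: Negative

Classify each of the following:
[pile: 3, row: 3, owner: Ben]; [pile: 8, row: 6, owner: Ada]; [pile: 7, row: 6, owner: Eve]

Positive, Negative, Negative

Rule: row ≤ 5. This holds for each 'Positive' example and fails for each 'Negative' one.
[pile: 3, row: 3, owner: Ben] → row = 3 → Positive. [pile: 8, row: 6, owner: Ada] → row = 6 → Negative. [pile: 7, row: 6, owner: Eve] → row = 6 → Negative.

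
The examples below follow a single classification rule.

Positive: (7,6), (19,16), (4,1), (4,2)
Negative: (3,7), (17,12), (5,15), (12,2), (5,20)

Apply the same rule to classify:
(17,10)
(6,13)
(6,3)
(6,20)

A rule that fits every label: |first − second| ≤ 3 — true of each 'Positive' example, false of each 'Negative' one.
(17,10): |17−10| = 7, fails this test → Negative. (6,13): |6−13| = 7, fails this test → Negative. (6,3): |6−3| = 3, checks out → Positive. (6,20): |6−20| = 14, fails this test → Negative.

Negative, Negative, Positive, Negative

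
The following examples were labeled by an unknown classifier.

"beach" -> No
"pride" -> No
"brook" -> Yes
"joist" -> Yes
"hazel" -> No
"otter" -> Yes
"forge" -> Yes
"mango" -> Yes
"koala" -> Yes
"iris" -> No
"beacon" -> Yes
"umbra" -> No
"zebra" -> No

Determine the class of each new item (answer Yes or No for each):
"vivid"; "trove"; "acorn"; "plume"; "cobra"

No, Yes, Yes, No, Yes

Rule: contains 'o'. This holds for each 'Yes' example and fails for each 'No' one.
"vivid" — no 'o', hence No. "trove" — has 'o', hence Yes. "acorn" — has 'o', hence Yes. "plume" — no 'o', hence No. "cobra" — has 'o', hence Yes.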